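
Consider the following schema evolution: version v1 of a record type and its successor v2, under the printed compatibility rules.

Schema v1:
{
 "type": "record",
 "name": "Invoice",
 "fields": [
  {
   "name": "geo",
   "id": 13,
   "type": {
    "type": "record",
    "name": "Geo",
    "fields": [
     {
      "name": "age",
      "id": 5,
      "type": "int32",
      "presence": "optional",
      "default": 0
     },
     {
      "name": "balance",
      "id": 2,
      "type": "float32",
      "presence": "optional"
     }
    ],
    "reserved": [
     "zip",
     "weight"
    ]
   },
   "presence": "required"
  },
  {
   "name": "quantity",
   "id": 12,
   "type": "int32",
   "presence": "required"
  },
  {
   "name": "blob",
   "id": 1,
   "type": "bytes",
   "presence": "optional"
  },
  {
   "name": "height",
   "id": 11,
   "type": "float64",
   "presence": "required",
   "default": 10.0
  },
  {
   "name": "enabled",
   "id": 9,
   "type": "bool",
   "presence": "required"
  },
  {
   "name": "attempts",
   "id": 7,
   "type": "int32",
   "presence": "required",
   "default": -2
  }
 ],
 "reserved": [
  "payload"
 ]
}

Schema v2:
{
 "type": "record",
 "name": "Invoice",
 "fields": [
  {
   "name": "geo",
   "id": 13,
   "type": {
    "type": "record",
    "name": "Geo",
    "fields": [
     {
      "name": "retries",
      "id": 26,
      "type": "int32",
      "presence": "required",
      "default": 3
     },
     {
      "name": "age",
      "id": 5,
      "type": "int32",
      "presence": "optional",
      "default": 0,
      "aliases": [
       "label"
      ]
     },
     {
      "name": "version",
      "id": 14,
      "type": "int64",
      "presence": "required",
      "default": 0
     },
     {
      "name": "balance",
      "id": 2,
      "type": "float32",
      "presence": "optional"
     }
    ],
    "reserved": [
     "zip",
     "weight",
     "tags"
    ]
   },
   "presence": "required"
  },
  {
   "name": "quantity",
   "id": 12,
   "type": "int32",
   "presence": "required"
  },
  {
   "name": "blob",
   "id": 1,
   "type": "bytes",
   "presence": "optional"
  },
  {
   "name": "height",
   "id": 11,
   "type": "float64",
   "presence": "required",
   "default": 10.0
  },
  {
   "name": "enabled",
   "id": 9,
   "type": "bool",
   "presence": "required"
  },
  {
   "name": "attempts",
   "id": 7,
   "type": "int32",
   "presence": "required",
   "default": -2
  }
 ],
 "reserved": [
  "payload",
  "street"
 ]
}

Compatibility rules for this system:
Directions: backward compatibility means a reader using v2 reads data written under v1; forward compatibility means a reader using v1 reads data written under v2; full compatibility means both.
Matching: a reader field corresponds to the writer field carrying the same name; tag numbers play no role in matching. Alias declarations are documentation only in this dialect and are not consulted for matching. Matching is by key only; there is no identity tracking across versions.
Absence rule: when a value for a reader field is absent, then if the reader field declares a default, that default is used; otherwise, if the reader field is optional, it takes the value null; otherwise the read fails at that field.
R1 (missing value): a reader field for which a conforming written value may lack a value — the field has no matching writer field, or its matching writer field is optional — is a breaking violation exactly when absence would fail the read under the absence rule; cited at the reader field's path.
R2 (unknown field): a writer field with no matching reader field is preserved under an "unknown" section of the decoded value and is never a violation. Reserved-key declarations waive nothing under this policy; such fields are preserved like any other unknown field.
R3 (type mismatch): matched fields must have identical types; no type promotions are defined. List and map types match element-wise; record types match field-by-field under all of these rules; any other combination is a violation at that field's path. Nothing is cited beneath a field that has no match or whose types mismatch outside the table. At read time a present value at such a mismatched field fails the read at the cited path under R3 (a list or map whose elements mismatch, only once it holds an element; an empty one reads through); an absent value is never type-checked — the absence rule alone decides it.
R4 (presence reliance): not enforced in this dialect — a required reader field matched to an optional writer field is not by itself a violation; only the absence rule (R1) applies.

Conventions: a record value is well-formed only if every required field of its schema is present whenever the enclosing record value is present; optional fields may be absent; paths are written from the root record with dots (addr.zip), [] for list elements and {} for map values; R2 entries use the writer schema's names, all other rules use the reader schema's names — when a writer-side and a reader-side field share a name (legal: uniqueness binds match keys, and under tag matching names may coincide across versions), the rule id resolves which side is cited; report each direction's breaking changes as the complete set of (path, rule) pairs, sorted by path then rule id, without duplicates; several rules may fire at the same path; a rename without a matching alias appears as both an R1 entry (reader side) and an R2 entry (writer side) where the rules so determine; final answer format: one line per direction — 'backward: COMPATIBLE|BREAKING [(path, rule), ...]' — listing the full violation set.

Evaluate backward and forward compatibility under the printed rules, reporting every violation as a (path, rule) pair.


backward: COMPATIBLE []; forward: COMPATIBLE []

the writer's type comes first in each Invoice pair
backward pass over Invoice, reader schema v2, writer schema v1:
  Geo -> Geo, writer required: geo aligns to geo
  int32 -> int32, writer required: quantity aligns to quantity
  bytes -> bytes, writer optional: blob aligns to blob
  float64 -> float64, writer required: height aligns to height
  bool -> bool, writer required: enabled aligns to enabled
  int32 -> int32, writer required: attempts aligns to attempts
  no writer field matches reader geo.retries
  int32 -> int32, writer optional: geo.age aligns to geo.age
  no writer field matches reader geo.version
  float32 -> float32, writer optional: geo.balance aligns to geo.balance
  => backward: COMPATIBLE
forward pass over Invoice, reader schema v1, writer schema v2:
  Geo -> Geo, writer required: geo aligns to geo
  int32 -> int32, writer required: quantity aligns to quantity
  bytes -> bytes, writer optional: blob aligns to blob
  float64 -> float64, writer required: height aligns to height
  bool -> bool, writer required: enabled aligns to enabled
  int32 -> int32, writer required: attempts aligns to attempts
  int32 -> int32, writer optional: geo.age aligns to geo.age
  float32 -> float32, writer optional: geo.balance aligns to geo.balance
  writer geo.retries: unknown to reader
  writer geo.version: unknown to reader
  => forward: COMPATIBLE


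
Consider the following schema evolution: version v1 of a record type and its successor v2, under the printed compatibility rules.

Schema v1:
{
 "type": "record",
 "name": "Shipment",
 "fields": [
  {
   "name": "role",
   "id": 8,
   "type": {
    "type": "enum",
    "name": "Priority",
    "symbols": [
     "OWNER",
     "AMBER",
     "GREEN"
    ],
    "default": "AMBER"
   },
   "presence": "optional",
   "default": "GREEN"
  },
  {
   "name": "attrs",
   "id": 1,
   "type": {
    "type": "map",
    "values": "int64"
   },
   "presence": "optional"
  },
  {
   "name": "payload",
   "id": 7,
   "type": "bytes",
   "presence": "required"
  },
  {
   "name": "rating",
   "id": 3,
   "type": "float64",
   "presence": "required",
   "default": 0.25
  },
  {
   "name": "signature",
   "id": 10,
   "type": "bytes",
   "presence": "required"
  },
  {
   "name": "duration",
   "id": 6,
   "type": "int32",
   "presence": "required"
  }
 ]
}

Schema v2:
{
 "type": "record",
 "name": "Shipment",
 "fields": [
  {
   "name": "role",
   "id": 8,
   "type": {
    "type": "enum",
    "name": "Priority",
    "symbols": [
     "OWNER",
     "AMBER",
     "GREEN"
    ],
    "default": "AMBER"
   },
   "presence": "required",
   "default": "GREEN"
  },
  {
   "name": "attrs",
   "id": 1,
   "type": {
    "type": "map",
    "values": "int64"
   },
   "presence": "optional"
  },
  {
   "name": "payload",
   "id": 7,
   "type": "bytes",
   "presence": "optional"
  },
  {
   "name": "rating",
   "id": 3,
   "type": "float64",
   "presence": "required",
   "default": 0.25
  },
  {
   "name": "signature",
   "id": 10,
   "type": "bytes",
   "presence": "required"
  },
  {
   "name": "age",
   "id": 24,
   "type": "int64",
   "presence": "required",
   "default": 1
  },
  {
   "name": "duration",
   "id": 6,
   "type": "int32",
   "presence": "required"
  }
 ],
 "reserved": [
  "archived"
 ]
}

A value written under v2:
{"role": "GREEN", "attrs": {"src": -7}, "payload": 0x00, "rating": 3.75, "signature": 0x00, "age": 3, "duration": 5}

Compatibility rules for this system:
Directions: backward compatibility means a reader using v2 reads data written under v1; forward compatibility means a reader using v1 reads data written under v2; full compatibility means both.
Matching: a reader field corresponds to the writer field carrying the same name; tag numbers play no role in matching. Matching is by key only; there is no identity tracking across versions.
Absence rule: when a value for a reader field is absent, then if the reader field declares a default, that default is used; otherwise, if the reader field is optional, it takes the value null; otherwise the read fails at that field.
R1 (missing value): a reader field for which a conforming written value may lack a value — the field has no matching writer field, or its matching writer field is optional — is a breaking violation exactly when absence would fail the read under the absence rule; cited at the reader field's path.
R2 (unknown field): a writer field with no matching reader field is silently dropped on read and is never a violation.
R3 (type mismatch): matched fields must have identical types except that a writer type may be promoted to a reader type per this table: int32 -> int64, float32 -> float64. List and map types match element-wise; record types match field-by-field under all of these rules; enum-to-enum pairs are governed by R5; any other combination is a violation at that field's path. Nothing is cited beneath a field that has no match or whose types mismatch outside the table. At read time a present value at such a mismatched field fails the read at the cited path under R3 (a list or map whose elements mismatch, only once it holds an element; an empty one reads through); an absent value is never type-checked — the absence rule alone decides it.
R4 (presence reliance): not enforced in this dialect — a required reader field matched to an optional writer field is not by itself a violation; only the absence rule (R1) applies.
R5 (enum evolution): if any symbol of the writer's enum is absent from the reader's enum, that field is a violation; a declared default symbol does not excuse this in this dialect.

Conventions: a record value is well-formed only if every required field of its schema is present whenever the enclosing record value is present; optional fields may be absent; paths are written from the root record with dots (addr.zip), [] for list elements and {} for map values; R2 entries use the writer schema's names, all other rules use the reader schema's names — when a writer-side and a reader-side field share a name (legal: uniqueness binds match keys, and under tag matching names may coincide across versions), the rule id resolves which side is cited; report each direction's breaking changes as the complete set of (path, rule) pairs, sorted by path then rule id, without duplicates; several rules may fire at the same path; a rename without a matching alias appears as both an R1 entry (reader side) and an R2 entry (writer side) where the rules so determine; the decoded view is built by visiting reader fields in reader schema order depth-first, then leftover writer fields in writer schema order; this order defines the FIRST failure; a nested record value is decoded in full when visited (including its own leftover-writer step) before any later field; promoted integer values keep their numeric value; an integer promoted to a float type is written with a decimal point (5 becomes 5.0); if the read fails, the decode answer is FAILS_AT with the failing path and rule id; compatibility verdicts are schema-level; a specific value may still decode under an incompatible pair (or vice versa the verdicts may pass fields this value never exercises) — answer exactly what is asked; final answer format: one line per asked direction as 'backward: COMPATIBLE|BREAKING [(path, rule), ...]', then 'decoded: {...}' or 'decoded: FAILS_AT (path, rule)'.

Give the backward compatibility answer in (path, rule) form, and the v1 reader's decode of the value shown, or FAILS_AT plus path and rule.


backward: COMPATIBLE []; decoded: {"role": "GREEN", "attrs": {"src": -7}, "payload": 0x00, "rating": 3.75, "signature": 0x00, "duration": 5}

the writer's type comes first in each Shipment pair
backward pass over Shipment, reader schema v2, writer schema v1:
  role <- role (Priority -> Priority, writer optional)
  attrs <- attrs (map<string, int64> -> map<string, int64>, writer optional)
  payload <- payload (bytes -> bytes, writer required)
  rating <- rating (float64 -> float64, writer required)
  signature <- signature (bytes -> bytes, writer required)
  age: no writer match
  duration <- duration (int32 -> int32, writer required)
  nothing fires on Shipment: backward is COMPATIBLE
decode (reader v1):
  role := "GREEN"
  attrs := {"src": -7}
  payload := 0x00
  rating := 3.75
  signature := 0x00
  duration := 5
  writer age: unmatched, discarded
  => decoded: {"role": "GREEN", "attrs": {"src": -7}, "payload": 0x00, "rating": 3.75, "signature": 0x00, "duration": 5}
the rest of the Shipment diff is inert for this question:
  added field age to record Shipment: required int64, tag 24, default 1 (in v2 it sits immediately before duration) -> fires no rule on Shipment, leaving the asked answer as it is
  field role in record Shipment: optional changed to required -> fires no rule on Shipment, leaving the asked answer as it is
  field payload in record Shipment: required changed to optional -> affects forward compatibility only, which is not asked


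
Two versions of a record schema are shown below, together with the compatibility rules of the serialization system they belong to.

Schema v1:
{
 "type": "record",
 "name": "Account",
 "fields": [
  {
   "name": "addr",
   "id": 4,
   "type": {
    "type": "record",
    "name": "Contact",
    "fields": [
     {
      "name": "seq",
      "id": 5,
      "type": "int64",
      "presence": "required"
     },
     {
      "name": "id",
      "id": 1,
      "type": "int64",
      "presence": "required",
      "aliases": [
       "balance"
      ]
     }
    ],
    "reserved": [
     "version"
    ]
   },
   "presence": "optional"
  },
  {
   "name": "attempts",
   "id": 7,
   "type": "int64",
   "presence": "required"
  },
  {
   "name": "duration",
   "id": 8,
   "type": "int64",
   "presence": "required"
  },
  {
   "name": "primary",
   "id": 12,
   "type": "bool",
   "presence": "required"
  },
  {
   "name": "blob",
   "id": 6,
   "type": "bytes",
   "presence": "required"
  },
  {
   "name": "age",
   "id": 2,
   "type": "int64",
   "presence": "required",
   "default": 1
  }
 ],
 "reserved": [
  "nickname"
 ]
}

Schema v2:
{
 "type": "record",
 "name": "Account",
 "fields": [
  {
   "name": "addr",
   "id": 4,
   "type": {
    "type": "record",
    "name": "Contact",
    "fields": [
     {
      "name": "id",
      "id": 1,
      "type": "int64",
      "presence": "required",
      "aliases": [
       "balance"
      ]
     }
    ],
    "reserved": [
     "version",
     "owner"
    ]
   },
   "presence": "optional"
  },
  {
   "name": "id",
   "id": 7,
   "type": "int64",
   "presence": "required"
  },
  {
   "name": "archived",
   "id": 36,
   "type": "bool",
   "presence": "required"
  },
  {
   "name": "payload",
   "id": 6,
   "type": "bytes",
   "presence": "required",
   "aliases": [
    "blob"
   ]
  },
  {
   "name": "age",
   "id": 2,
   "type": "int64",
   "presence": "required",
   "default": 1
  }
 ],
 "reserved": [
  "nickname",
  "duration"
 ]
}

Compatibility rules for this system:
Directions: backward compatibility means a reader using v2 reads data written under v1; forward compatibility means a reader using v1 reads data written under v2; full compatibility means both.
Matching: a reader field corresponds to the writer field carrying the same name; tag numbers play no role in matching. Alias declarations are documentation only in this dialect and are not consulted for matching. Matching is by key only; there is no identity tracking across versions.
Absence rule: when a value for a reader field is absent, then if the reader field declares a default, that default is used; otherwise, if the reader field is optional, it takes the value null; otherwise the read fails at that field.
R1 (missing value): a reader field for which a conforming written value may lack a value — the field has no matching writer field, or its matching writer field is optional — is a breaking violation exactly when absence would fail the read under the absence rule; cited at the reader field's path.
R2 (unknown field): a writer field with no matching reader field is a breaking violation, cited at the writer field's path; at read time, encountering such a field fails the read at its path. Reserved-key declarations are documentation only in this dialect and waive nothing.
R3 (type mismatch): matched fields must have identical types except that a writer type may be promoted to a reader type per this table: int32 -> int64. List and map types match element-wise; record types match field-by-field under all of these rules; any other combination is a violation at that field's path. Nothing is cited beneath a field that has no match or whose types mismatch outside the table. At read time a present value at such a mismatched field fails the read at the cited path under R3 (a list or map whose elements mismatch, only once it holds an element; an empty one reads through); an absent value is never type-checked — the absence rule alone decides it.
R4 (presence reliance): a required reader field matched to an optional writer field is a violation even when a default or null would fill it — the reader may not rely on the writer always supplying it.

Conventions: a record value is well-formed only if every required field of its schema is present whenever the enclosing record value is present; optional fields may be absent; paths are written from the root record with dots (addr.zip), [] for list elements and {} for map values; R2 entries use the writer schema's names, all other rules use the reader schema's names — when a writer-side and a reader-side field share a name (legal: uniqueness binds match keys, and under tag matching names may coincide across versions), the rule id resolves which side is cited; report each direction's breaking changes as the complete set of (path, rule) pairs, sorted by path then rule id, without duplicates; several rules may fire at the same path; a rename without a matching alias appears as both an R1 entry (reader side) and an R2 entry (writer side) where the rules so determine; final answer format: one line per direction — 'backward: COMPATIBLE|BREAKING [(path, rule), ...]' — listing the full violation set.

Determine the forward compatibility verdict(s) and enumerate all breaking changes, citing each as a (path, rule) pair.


each type pair in Account: writer, then reader
forward for Account (reader v1, writer v2):
  Contact -> Contact, writer optional: addr aligns to addr
  attempts: no writer match
  duration: no writer match
  primary: no writer match
  blob: no writer match
  int64 -> int64, writer required: age aligns to age
  writer field id has no reader counterpart
  writer field archived has no reader counterpart
  writer field payload has no reader counterpart
  addr.seq: no writer match
  int64 -> int64, writer required: addr.id aligns to addr.id
  breaking: (addr.seq, R1)
  breaking: (archived, R2)
  breaking: (attempts, R1)
  breaking: (blob, R1)
  breaking: (duration, R1)
  breaking: (id, R2)
  breaking: (payload, R2)
  breaking: (primary, R1)
  => 8 violation(s): forward is BREAKING for Account

forward: BREAKING [(addr.seq, R1), (archived, R2), (attempts, R1), (blob, R1), (duration, R1), (id, R2), (payload, R2), (primary, R1)]


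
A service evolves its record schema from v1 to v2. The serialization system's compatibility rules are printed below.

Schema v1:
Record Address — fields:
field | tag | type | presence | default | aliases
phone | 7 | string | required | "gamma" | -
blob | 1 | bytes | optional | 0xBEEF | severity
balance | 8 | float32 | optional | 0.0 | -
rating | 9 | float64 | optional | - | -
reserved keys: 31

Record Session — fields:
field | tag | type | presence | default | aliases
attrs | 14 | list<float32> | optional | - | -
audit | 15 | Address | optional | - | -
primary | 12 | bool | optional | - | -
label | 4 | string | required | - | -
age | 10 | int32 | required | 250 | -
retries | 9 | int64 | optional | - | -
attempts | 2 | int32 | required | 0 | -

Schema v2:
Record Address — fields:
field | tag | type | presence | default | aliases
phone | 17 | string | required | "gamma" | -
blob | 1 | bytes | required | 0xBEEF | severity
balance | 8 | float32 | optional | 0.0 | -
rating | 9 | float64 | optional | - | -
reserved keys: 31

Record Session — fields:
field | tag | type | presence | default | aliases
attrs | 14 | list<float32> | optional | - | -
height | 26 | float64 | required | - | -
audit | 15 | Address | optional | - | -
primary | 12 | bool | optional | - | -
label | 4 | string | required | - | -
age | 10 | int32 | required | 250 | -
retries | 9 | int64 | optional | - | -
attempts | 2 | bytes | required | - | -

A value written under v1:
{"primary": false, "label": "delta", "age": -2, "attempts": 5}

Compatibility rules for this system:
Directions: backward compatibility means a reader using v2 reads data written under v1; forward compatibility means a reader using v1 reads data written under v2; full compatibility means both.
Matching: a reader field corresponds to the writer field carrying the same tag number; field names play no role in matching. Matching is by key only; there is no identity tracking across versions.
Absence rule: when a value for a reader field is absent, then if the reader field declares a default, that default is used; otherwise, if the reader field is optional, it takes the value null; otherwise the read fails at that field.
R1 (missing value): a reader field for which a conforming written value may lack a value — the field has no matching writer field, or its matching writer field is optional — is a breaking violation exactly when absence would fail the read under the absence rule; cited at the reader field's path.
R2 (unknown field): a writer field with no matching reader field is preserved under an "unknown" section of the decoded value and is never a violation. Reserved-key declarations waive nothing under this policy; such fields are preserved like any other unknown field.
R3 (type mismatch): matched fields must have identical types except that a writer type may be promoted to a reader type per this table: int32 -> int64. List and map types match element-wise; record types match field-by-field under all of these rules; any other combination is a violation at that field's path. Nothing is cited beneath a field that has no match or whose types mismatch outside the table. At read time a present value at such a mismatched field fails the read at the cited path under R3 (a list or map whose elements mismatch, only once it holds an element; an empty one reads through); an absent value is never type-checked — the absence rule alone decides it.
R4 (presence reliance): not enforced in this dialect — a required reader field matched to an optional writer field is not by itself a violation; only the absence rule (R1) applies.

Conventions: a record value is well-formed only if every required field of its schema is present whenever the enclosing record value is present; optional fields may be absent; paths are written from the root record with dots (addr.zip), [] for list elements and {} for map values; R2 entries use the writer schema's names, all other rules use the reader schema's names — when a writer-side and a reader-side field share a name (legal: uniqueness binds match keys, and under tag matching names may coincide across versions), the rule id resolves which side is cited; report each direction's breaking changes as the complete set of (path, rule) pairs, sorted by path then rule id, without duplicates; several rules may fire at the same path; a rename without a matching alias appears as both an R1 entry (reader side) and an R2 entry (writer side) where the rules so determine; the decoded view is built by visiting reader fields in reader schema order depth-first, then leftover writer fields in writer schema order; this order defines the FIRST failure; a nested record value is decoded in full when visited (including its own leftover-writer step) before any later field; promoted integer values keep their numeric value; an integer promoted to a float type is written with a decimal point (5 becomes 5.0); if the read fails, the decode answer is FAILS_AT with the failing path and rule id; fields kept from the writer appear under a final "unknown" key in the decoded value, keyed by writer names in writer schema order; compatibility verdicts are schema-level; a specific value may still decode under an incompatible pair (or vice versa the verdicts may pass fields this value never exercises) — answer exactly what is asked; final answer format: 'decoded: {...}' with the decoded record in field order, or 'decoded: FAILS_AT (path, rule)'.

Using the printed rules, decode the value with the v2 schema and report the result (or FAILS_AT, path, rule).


decoded: FAILS_AT (height, R1)

arrows below run writer -> reader for Session
migrating the Session value to v2:
  attrs := null (missing; optional => null)
  read fails at height under R1 (no fill)
  => FAILS_AT (height, R1)
ruling out the remaining Session differences:
  field attempts in record Session: type int32 changed to bytes (its default is dropped) -> matters for Session compatibility verdicts, not for this value's decode
  field blob in record Address: optional changed to required -> no rule fires on it and the decoded Session view is identical with or without it
  field phone in record Address: tag 7 changed to 17 -> no rule fires on it and the decoded Session view is identical with or without it


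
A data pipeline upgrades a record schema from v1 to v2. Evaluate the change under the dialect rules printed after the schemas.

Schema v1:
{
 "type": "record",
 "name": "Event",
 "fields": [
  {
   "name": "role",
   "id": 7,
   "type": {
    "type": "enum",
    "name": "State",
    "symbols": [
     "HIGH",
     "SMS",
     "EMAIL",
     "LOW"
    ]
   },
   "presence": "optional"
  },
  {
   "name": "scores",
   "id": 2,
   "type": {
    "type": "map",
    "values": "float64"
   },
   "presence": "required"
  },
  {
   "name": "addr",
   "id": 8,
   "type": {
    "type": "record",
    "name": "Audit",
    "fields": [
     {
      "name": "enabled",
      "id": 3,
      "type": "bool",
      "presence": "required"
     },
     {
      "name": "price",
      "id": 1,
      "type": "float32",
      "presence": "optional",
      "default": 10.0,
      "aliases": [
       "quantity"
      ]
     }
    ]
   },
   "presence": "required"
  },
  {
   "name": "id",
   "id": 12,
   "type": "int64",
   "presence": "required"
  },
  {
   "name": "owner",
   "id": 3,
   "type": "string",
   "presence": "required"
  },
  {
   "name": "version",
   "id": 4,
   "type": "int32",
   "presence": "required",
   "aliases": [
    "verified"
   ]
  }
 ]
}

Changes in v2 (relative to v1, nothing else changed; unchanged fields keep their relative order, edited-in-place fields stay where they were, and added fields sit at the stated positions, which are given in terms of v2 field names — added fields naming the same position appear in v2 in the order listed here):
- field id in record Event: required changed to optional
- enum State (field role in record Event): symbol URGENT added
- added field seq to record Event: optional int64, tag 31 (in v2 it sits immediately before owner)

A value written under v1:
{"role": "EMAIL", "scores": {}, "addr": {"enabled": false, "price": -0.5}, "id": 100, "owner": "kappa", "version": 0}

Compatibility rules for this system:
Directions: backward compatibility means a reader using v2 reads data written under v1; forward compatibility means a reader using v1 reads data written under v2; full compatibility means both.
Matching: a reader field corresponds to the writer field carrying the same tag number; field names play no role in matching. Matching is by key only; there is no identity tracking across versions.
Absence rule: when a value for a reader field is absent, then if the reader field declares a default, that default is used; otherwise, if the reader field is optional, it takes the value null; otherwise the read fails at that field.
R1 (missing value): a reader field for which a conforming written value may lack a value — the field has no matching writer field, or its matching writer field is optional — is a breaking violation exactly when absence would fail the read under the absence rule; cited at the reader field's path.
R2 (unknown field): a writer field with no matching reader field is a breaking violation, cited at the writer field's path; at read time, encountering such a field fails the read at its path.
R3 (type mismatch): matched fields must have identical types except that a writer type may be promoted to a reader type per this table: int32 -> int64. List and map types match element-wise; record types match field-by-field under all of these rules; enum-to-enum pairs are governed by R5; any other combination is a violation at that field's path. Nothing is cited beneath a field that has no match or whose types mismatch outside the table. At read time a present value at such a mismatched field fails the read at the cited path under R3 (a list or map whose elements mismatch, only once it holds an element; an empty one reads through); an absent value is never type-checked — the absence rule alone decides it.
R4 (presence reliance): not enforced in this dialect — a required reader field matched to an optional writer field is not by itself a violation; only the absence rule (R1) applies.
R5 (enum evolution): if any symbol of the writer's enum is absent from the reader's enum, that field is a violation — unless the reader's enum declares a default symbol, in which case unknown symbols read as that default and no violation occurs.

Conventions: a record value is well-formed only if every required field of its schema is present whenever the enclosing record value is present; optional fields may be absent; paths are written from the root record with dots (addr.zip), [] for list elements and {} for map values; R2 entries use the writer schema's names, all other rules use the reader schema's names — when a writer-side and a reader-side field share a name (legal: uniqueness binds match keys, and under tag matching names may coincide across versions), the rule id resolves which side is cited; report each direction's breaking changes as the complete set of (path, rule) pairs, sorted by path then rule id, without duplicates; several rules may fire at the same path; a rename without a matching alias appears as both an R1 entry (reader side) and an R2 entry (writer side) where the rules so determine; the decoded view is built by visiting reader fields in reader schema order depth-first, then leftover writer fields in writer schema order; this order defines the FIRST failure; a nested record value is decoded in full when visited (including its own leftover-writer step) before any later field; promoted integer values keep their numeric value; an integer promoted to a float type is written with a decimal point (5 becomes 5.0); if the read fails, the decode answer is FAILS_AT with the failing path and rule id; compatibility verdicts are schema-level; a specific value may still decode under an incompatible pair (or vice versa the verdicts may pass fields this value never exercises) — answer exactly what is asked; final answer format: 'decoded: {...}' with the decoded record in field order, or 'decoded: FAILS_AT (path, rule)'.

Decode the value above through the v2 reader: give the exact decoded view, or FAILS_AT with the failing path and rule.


decoded: {"role": "EMAIL", "scores": {}, "addr": {"enabled": false, "price": -0.5}, "id": 100, "seq": null, "owner": "kappa", "version": 0}

arrows below run writer -> reader for Event
decode walk for Event under reader schema v2:
  role := "EMAIL"
  scores := {}
  addr.enabled := false
  addr.price := -0.5
  id := 100
  seq := null (absent, optional -> null)
  owner := "kappa"
  version := 0
  => decoded: {"role": "EMAIL", "scores": {}, "addr": {"enabled": false, "price": -0.5}, "id": 100, "seq": null, "owner": "kappa", "version": 0}
diffs on Event not affecting the asked answer:
  field id in record Event: required changed to optional -> changes Event's schema-level verdicts only — the decode of this value is the same
  enum State (field role in record Event): symbol URGENT added -> changes Event's schema-level verdicts only — the decode of this value is the same


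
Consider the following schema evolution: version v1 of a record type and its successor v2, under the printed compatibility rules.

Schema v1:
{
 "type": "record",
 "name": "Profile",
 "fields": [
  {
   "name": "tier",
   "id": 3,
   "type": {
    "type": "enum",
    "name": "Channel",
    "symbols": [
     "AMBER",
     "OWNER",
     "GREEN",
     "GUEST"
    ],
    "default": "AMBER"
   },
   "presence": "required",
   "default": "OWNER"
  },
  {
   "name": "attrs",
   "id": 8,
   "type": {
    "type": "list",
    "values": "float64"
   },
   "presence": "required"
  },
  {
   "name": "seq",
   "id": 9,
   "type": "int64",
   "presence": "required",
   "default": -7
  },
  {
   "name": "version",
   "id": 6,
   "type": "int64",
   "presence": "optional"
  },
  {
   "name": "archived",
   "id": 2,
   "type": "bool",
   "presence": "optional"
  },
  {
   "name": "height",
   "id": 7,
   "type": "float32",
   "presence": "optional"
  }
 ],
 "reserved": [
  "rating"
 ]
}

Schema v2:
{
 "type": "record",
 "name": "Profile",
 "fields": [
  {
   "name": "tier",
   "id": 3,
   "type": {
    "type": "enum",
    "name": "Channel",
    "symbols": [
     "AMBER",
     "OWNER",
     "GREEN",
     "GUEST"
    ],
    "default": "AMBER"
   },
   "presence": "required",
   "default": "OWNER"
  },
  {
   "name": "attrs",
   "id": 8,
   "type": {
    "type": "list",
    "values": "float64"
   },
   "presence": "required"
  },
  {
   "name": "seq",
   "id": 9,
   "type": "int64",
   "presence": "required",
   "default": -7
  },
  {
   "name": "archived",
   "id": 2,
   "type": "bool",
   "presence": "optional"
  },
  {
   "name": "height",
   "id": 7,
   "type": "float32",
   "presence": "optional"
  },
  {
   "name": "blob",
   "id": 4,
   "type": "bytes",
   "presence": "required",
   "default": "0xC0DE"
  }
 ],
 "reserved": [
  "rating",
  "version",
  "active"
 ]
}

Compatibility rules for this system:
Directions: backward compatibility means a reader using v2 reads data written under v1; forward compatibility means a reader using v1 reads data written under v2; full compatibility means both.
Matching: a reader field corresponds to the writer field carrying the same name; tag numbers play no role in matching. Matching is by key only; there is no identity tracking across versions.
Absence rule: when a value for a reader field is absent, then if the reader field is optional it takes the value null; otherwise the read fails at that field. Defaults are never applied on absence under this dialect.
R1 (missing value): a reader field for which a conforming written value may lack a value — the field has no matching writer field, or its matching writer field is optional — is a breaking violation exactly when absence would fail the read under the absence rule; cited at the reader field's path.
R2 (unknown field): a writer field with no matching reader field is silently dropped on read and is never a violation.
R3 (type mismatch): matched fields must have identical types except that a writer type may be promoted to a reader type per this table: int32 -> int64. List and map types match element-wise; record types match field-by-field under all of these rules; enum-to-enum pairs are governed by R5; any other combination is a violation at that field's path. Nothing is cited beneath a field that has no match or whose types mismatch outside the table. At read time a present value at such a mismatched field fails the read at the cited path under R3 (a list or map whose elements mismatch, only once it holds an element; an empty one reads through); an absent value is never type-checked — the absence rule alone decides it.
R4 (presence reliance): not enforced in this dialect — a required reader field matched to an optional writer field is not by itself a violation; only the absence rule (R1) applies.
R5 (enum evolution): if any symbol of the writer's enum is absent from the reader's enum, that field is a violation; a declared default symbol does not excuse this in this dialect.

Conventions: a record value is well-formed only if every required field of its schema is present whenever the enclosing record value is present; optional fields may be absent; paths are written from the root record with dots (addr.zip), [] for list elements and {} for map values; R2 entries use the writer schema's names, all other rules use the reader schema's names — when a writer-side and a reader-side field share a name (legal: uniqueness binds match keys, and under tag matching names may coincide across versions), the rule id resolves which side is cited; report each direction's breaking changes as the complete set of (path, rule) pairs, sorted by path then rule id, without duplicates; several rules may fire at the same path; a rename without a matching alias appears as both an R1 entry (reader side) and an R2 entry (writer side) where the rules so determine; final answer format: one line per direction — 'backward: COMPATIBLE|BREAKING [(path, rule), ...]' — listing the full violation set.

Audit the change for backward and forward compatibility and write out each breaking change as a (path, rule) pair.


arrows below run writer -> reader for Profile
checking backward for Profile: reader v2 against writer v1:
  tier: Channel -> Channel, writer required; from tier
  attrs: list<float64> -> list<float64>, writer required; from attrs
  seq: int64 -> int64, writer required; from seq
  archived: bool -> bool, writer optional; from archived
  height: float32 -> float32, writer optional; from height
  blob has no writer counterpart
  writer field version has no reader counterpart
  breaking: (blob, R1)
  => backward: BREAKING (1)
checking forward for Profile: reader v1 against writer v2:
  tier: Channel -> Channel, writer required; from tier
  attrs: list<float64> -> list<float64>, writer required; from attrs
  seq: int64 -> int64, writer required; from seq
  version has no writer counterpart
  archived: bool -> bool, writer optional; from archived
  height: float32 -> float32, writer optional; from height
  writer field blob has no reader counterpart
  => forward verdict for Profile: COMPATIBLE, no violations

backward: BREAKING [(blob, R1)]; forward: COMPATIBLE []


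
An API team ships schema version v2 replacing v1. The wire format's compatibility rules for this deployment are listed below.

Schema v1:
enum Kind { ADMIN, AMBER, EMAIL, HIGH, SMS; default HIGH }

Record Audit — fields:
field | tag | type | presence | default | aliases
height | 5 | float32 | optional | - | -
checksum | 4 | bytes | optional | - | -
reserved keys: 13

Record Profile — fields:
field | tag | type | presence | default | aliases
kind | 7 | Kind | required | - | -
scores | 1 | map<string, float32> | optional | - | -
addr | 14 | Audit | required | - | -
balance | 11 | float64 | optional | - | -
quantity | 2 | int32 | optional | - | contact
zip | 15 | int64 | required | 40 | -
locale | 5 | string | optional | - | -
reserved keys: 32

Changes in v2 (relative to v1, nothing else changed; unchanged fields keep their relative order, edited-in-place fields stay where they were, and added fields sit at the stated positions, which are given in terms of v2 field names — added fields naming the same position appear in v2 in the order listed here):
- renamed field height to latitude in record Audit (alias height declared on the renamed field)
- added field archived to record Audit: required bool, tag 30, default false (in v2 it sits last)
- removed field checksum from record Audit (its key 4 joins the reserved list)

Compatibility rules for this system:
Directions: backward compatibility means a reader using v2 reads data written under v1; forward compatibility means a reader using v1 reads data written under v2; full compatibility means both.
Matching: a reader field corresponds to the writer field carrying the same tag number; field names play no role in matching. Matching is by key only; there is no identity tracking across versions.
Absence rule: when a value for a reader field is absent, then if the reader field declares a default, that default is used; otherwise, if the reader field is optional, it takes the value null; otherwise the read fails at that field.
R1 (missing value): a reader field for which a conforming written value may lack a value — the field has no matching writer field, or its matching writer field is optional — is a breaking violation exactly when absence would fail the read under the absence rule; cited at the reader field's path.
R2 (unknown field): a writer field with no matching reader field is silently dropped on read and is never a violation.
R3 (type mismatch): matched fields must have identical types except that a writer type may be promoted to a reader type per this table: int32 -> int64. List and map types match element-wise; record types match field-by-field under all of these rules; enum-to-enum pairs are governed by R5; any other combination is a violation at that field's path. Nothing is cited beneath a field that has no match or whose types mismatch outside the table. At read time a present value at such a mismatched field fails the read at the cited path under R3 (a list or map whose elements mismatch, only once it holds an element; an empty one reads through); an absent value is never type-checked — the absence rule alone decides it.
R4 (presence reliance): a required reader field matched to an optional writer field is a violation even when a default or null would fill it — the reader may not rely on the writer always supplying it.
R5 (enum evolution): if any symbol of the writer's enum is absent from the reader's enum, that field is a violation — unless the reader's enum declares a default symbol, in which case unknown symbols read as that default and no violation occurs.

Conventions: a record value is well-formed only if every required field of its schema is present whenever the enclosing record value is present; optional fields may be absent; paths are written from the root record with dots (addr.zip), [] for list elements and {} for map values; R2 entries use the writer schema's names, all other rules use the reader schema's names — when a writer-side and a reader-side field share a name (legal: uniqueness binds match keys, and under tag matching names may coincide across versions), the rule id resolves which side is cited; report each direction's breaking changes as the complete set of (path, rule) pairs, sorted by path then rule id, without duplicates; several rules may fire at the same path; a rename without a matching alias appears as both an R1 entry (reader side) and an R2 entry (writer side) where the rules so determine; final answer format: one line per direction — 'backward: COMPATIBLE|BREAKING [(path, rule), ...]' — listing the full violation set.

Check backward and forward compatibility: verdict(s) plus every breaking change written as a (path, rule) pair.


backward: COMPATIBLE []; forward: COMPATIBLE []

arrows below run writer -> reader for Profile
backward pass over Profile, reader schema v2, writer schema v1:
  writer required, Kind -> Kind: reader kind maps from writer kind
  writer optional, map<string, float32> -> map<string, float32>: reader scores maps from writer scores
  writer required, Audit -> Audit: reader addr maps from writer addr
  writer optional, float64 -> float64: reader balance maps from writer balance
  writer optional, int32 -> int32: reader quantity maps from writer quantity
  writer required, int64 -> int64: reader zip maps from writer zip
  writer optional, string -> string: reader locale maps from writer locale
  writer optional, float32 -> float32: reader addr.latitude maps from writer addr.height
  addr.archived has no writer counterpart
  addr.checksum (writer side), unknown to reader
  => backward: COMPATIBLE
forward pass over Profile, reader schema v1, writer schema v2:
  writer required, Kind -> Kind: reader kind maps from writer kind
  writer optional, map<string, float32> -> map<string, float32>: reader scores maps from writer scores
  writer required, Audit -> Audit: reader addr maps from writer addr
  writer optional, float64 -> float64: reader balance maps from writer balance
  writer optional, int32 -> int32: reader quantity maps from writer quantity
  writer required, int64 -> int64: reader zip maps from writer zip
  writer optional, string -> string: reader locale maps from writer locale
  writer optional, float32 -> float32: reader addr.height maps from writer addr.latitude
  addr.checksum has no writer counterpart
  addr.archived (writer side), unknown to reader
  => forward: COMPATIBLE
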